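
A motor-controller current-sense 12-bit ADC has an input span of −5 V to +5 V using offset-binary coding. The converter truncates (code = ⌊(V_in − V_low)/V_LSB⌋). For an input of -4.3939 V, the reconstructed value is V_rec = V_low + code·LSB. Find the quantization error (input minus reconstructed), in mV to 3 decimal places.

LSB = 10/2^12 = 2.441 mV.
(-4.3939 − (−5))/0.00244141 = 248.2586; ⌊·⌋ gives code 248.
Reconstructed: -4.3945312 V.
Error = -4.3939 − (−4.3945312) = 0.00063125 V = 0.631 mV.

0.631 mV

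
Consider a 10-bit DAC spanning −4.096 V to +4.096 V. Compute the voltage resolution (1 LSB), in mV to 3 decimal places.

8.000 mV

Full-scale span = 8.192 V.
LSB = 8.192 / 2^10 = 8.192 / 1024 = 0.008 V = 8.000 mV.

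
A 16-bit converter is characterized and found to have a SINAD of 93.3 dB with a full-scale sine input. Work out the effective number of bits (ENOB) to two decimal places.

ENOB = (SINAD − 1.76) / 6.02 = (93.3 − 1.76)/6.02 = 15.206.

15.21 bits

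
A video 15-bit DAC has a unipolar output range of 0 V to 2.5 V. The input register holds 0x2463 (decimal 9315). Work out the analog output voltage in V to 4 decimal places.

0.7107 V

LSB = 2.5 V / 2^15 = 76.29 µV.
Code 0x2463 = 9315 decimal.
V_out = 0 + 9315 × 7.62939e-05 V = 0.710678 V.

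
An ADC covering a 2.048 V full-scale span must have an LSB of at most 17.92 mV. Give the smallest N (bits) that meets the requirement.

7 bits

Number of steps required ≥ 2.048 V / 17.92 mV = 114.29.
Need 2^N ≥ 114.29; 2^6 = 64, 2^7 = 128.
Minimum N = 7.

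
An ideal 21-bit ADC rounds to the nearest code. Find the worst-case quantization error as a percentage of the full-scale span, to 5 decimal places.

0.00002 %

Rounding → worst-case error = ½ LSB = V_FS/2^22, so 100/4194304 = 2.38419e-05 % of full scale.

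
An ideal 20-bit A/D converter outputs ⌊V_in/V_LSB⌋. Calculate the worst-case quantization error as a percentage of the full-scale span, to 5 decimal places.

0.00010 %

Truncating → worst-case error = 1 LSB = V_FS/2^20, so 100/1048576 = 9.53674e-05 % of full scale.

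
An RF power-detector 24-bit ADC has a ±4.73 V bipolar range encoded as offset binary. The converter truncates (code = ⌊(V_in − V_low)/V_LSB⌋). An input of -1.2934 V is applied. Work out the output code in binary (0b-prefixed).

LSB = 9.46 V / 16777216 = 0.56 µV.
(-1.2934 − (−4.73)) / 5.6386e-07 = 6094775.952 LSBs.
So the output code is 6094775.
In binary (0b-prefixed): 0b10111001111111110110111.

code 0b10111001111111110110111 (decimal 6094775)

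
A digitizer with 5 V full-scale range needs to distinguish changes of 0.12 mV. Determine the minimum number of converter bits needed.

16 bits

Number of steps required ≥ 5 V / 0.12 mV = 41666.67.
Need 2^N ≥ 41666.67; 2^15 = 32768, 2^16 = 65536.
Minimum N = 16.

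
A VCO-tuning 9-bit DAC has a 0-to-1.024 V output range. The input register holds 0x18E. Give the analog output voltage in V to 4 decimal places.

LSB = 1.024 V / 2^9 = 2.000 mV.
Code 0x18E = 398 decimal.
V_out = 0 + 398 × 0.002 V = 0.796 V.

0.7960 V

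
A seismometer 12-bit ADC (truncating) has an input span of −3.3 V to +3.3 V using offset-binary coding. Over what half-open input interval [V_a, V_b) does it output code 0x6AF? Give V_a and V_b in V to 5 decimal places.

LSB = 6.6/2^12 = 1.611 mV.
Code 0x6AF = 1711 decimal.
V_a = V_low + 1711·LSB = -0.543018 V; V_b = V_low + 1712·LSB = -0.541406 V.

[-0.54302 V, -0.54141 V)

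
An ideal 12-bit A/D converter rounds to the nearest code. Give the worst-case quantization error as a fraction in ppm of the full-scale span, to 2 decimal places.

122.07 ppm

Rounding → worst-case error = ½ LSB = V_FS/2^13, so 1e+06/8192 = 122.07 ppm of full scale.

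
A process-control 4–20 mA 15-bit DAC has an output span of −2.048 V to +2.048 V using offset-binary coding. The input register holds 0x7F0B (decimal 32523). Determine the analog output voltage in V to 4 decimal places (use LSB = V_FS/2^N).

2.0174 V

LSB = 4.096 V / 2^15 = 125.00 µV.
Code 0x7F0B = 32523 decimal.
V_out = (−2.048) + 32523 × 0.000125 V = 2.01737 V.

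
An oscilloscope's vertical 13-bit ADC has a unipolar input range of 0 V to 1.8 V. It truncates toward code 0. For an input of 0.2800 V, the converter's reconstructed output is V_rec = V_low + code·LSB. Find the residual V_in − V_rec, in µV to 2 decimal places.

68.36 µV

One LSB is 1.8 V / 8192 = 219.73 µV.
Scaled input = 1274.3111 LSBs, so code = 1274.
Code 1274 maps back to 0 + 1274×0.000219727 V = 0.27993164 V.
Difference: 6.83594e-05 V → 68.36 µV.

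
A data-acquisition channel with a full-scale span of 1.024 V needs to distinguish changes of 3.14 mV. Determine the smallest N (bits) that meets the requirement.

9 bits

Number of steps required ≥ 1.024 V / 3.14 mV = 326.11.
Need 2^N ≥ 326.11; 2^8 = 256, 2^9 = 512.
Minimum N = 9.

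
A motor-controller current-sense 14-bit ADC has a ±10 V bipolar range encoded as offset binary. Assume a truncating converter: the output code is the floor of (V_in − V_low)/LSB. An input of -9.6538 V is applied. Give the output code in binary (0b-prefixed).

With 16384 levels over 20 V, one step is 1.221 mV.
Input sits at 283.607 steps above V_low.
So the output code is 283.
In binary (0b-prefixed): 0b100011011.

code 0b100011011 (decimal 283)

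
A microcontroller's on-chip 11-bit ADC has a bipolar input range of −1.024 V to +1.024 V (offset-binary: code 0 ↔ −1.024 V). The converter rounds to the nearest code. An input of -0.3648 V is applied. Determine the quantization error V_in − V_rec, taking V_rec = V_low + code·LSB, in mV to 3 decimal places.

Step size: 2.048 V ÷ 2^11 = 1.000 mV.
(V_in − V_low)/LSB = (-0.3648 − (−1.024))/0.001 = 659.2000 → code 659 (round).
V_rec = (−1.024) + 659·0.001 = -0.365 V.
Error = -0.3648 − (−0.365) = 0.0002 V = 0.200 mV.

0.200 mV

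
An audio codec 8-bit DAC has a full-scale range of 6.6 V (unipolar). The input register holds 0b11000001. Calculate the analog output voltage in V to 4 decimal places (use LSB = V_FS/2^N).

4.9758 V

LSB = 6.6 V / 2^8 = 25.781 mV.
Code 0b11000001 = 193 decimal.
V_out = 0 + 193 × 0.0257812 V = 4.97578 V.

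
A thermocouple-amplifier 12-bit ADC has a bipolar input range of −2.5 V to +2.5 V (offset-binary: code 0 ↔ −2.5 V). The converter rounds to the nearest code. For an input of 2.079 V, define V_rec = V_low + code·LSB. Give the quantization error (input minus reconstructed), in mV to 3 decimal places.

0.143 mV

LSB = 5/2^12 = 1.221 mV.
(2.079 − (−2.5))/0.0012207 = 3751.1168; round gives code 3751.
Code 3751 maps back to (−2.5) + 3751×0.0012207 V = 2.0788574 V.
Difference: 0.000142578 V → 0.143 mV.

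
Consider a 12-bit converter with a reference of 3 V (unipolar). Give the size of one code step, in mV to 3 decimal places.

0.732 mV

Full-scale span = 3 V.
LSB = 3 / 2^12 = 3 / 4096 = 0.000732422 V = 0.732 mV.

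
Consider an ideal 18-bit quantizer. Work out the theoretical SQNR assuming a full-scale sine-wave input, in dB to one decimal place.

SNR ≈ 6.02·N + 1.76 dB = 6.02·18 + 1.76 = 110.12 dB.

110.1 dB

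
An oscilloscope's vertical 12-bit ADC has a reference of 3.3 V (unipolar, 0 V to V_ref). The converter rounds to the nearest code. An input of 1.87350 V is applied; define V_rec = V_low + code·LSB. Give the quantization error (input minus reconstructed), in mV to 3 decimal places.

0.331 mV

One LSB is 3.3 V / 4096 = 0.806 mV.
Scaled input = 2325.4109 LSBs, so code = 2325.
Reconstructed: 1.8731689 V.
Difference: 0.000331055 V → 0.331 mV.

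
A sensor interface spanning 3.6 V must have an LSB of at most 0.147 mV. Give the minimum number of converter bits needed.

15 bits

Number of steps required ≥ 3.6 V / 0.147 mV = 24489.80.
Need 2^N ≥ 24489.80; 2^14 = 16384, 2^15 = 32768.
Minimum N = 15.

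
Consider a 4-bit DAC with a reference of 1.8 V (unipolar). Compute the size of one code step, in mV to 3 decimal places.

112.500 mV

Full-scale span = 1.8 V.
LSB = 1.8 / 2^4 = 1.8 / 16 = 0.1125 V = 112.500 mV.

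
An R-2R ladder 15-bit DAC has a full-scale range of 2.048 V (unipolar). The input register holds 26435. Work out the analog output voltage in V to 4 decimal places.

LSB = 2.048 V / 2^15 = 62.50 µV.
V_out = 0 + 26435 × 6.25e-05 V = 1.65219 V.

1.6522 V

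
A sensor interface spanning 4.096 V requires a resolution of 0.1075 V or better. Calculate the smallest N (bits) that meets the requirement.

6 bits

Number of steps required ≥ 4.096 V / 0.1075 V = 38.10.
Need 2^N ≥ 38.10; 2^5 = 32, 2^6 = 64.
Minimum N = 6.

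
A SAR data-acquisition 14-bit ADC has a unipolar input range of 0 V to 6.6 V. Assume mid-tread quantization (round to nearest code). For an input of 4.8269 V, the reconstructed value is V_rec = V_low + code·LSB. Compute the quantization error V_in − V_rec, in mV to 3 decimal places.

One LSB is 6.6 V / 16384 = 402.83 µV.
(V_in − V_low)/LSB = (4.8269 − 0)/0.000402832 = 11982.4136 → code 11982 (round).
V_rec = 0 + 11982·0.000402832 = 4.8267334 V.
Error = 4.8269 − 4.8267334 = 0.000166602 V = 0.167 mV.

0.167 mV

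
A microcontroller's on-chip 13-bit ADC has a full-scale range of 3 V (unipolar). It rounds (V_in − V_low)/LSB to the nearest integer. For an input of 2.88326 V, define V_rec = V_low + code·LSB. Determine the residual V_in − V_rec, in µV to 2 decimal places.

Step size: 3 V ÷ 2^13 = 366.21 µV.
Scaled input = 7873.2220 LSBs, so code = 7873.
V_rec = 0 + 7873·0.000366211 = 2.8831787 V.
V_in − V_rec = 8.12891e-05 V = 81.29 µV.

81.29 µV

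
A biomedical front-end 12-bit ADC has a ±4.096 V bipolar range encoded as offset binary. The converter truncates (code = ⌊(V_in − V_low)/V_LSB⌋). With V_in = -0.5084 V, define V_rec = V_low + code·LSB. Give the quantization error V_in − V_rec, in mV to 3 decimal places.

1.600 mV

Step size: 8.192 V ÷ 2^12 = 2.000 mV.
(-0.5084 − (−4.096))/0.002 = 1793.8000; ⌊·⌋ gives code 1793.
Code 1793 maps back to (−4.096) + 1793×0.002 V = -0.51 V.
Difference: 0.0016 V → 1.600 mV.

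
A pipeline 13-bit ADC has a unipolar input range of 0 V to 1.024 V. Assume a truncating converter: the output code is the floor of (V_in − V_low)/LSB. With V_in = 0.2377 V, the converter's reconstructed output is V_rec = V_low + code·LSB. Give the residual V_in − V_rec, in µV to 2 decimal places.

One LSB is 1.024 V / 8192 = 125.00 µV.
Scaled input = 1901.6000 LSBs, so code = 1901.
Code 1901 maps back to 0 + 1901×0.000125 V = 0.237625 V.
V_in − V_rec = 7.5e-05 V = 75.00 µV.

75.00 µV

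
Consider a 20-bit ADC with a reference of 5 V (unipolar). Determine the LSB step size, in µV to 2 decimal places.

Full-scale span = 5 V.
LSB = 5 / 2^20 = 5 / 1048576 = 4.76837e-06 V = 4.77 µV.

4.77 µV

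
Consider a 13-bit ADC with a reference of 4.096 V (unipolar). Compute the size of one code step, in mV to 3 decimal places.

Full-scale span = 4.096 V.
LSB = 4.096 / 2^13 = 4.096 / 8192 = 0.0005 V = 0.500 mV.

0.500 mV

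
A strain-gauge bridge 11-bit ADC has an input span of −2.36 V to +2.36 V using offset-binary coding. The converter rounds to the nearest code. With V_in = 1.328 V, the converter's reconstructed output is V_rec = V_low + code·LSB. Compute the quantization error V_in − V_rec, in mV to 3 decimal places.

0.500 mV

Step size: 4.72 V ÷ 2^11 = 2.305 mV.
(1.328 − (−2.36))/0.00230469 = 1600.2169; round gives code 1600.
V_rec = (−2.36) + 1600·0.00230469 = 1.3275 V.
Difference: 0.0005 V → 0.500 mV.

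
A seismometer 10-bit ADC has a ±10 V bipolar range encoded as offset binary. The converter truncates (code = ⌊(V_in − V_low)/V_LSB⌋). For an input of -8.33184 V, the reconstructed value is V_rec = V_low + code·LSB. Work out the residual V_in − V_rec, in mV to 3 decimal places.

One LSB is 20 V / 1024 = 19.531 mV.
Scaled input = 85.4098 LSBs, so code = 85.
Reconstructed: -8.3398438 V.
Error = -8.33184 − (−8.3398438) = 0.00800375 V = 8.004 mV.

8.004 mV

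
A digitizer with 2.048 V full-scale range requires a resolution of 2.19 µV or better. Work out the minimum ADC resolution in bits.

Number of steps required ≥ 2.048 V / 2.19 µV = 935159.82.
Need 2^N ≥ 935159.82; 2^19 = 524288, 2^20 = 1048576.
Minimum N = 20.

20 bits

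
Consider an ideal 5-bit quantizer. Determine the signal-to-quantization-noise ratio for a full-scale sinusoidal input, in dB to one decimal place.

31.9 dB

SNR ≈ 6.02·N + 1.76 dB = 6.02·5 + 1.76 = 31.86 dB.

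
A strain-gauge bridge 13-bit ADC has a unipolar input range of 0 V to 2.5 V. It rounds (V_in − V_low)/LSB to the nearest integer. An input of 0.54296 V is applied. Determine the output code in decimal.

code 1779

LSB = 2.5 V / 8192 = 305.18 µV.
Input sits at 1779.171 steps above V_low.
round(1779.171) = 1779.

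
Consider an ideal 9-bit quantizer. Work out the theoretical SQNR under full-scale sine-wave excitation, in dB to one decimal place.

55.9 dB

SNR ≈ 6.02·N + 1.76 dB = 6.02·9 + 1.76 = 55.94 dB.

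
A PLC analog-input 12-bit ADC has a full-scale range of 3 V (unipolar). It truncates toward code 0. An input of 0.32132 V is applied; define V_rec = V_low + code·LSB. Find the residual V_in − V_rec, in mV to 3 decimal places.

0.519 mV

Step size: 3 V ÷ 2^12 = 0.732 mV.
Scaled input = 438.7089 LSBs, so code = 438.
Code 438 maps back to 0 + 438×0.000732422 V = 0.32080078 V.
Error = 0.32132 − 0.32080078 = 0.000519219 V = 0.519 mV.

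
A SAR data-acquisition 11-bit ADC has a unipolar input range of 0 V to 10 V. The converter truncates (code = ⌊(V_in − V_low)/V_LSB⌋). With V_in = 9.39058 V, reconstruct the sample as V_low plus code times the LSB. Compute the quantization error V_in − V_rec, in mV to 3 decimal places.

0.932 mV

LSB = 10/2^11 = 4.883 mV.
Scaled input = 1923.1908 LSBs, so code = 1923.
Code 1923 maps back to 0 + 1923×0.00488281 V = 9.3896484 V.
V_in − V_rec = 0.000931562 V = 0.932 mV.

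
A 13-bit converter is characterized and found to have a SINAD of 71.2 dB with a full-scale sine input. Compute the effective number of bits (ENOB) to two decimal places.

11.53 bits

ENOB = (SINAD − 1.76) / 6.02 = (71.2 − 1.76)/6.02 = 11.535.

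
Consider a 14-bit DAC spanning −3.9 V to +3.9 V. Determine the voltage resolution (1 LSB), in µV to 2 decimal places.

Full-scale span = 7.8 V.
LSB = 7.8 / 2^14 = 7.8 / 16384 = 0.000476074 V = 476.07 µV.

476.07 µV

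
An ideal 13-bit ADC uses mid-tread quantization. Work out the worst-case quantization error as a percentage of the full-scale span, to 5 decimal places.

Rounding → worst-case error = ½ LSB = V_FS/2^14, so 100/16384 = 0.00610352 % of full scale.

0.00610 %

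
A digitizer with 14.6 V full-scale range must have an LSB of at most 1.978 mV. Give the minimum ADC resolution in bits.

Number of steps required ≥ 14.6 V / 1.978 mV = 7381.19.
Need 2^N ≥ 7381.19; 2^12 = 4096, 2^13 = 8192.
Minimum N = 13.

13 bits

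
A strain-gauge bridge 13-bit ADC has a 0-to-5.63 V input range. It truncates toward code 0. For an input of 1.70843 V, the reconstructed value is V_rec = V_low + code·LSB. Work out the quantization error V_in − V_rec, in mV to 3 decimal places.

0.599 mV

Step size: 5.63 V ÷ 2^13 = 0.687 mV.
(V_in − V_low)/LSB = (1.70843 − 0)/0.000687256 = 2485.8719 → code 2485 (floor).
V_rec = 0 + 2485·0.000687256 = 1.7078308 V.
V_in − V_rec = 0.000599189 V = 0.599 mV.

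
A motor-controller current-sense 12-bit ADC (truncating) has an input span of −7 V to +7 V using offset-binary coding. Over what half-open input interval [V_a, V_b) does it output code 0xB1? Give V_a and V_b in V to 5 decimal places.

[-6.39502 V, -6.39160 V)

LSB = 14/2^12 = 3.418 mV.
Code 0xB1 = 177 decimal.
V_a = V_low + 177·LSB = -6.39502 V; V_b = V_low + 178·LSB = -6.3916 V.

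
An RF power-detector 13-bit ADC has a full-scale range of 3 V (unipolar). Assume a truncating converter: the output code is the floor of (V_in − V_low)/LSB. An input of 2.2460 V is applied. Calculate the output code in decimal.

Full-scale span = 3 V; LSB = 3/2^13 = 366.21 µV.
(V_in − V_low)/LSB = (2.2460 − 0) / 0.000366211 = 6133.077.
⌊·⌋(6133.077) = 6133.

code 6133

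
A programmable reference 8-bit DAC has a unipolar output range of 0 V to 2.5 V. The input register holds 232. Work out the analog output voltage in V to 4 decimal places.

2.2656 V

LSB = 2.5 V / 2^8 = 9.766 mV.
V_out = 0 + 232 × 0.00976562 V = 2.26562 V.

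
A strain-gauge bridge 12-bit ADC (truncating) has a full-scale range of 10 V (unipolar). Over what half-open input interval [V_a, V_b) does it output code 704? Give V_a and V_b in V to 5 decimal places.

[1.71875 V, 1.72119 V)

LSB = 10/2^12 = 2.441 mV.
V_a = V_low + 704·LSB = 1.71875 V; V_b = V_low + 705·LSB = 1.72119 V.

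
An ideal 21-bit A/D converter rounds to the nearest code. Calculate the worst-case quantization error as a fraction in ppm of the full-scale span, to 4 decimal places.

Rounding → worst-case error = ½ LSB = V_FS/2^22, so 1e+06/4194304 = 0.238419 ppm of full scale.

0.2384 ppm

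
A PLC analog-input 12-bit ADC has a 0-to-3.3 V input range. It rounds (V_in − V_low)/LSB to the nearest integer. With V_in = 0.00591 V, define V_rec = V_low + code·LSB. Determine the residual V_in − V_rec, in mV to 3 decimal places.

Step size: 3.3 V ÷ 2^12 = 0.806 mV.
Scaled input = 7.3356 LSBs, so code = 7.
Reconstructed: 0.0056396484 V.
Difference: 0.000270352 V → 0.270 mV.

0.270 mV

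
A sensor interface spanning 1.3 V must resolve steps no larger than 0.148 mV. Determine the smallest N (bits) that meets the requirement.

Number of steps required ≥ 1.3 V / 0.148 mV = 8783.78.
Need 2^N ≥ 8783.78; 2^13 = 8192, 2^14 = 16384.
Minimum N = 14.

14 bits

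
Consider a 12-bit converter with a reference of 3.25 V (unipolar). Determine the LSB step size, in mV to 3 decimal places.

0.793 mV

Full-scale span = 3.25 V.
LSB = 3.25 / 2^12 = 3.25 / 4096 = 0.000793457 V = 0.793 mV.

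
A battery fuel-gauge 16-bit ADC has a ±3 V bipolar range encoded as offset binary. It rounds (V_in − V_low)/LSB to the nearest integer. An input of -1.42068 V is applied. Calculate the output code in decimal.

code 17250

With 65536 levels over 6 V, one step is 91.55 µV.
(V_in − V_low)/LSB = (-1.42068 − (−3)) / 9.15527e-05 = 17250.386.
So the output code is 17250.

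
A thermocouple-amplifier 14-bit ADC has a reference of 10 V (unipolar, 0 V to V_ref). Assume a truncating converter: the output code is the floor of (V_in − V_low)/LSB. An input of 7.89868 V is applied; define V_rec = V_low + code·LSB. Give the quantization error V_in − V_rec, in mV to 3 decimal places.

Step size: 10 V ÷ 2^14 = 0.610 mV.
Scaled input = 12941.1973 LSBs, so code = 12941.
V_rec = 0 + 12941·0.000610352 = 7.8985596 V.
V_in − V_rec = 0.00012043 V = 0.120 mV.

0.120 mV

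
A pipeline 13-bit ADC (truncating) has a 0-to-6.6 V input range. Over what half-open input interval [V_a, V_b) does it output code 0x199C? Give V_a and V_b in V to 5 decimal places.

[5.28193 V, 5.28274 V)

LSB = 6.6/2^13 = 0.806 mV.
Code 0x199C = 6556 decimal.
V_a = V_low + 6556·LSB = 5.28193 V; V_b = V_low + 6557·LSB = 5.28274 V.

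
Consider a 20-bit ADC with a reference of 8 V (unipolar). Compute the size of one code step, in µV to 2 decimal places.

Full-scale span = 8 V.
LSB = 8 / 2^20 = 8 / 1048576 = 7.62939e-06 V = 7.63 µV.

7.63 µV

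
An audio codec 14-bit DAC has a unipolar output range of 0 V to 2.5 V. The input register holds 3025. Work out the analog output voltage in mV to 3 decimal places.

461.578 mV

LSB = 2.5 V / 2^14 = 152.59 µV.
V_out = 0 + 3025 × 0.000152588 V = 0.461578 V.
= 461.578 mV.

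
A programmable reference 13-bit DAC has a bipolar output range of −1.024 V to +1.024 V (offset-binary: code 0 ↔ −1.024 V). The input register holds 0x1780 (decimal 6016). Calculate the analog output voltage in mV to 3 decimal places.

LSB = 2.048 V / 2^13 = 250.00 µV.
Code 0x1780 = 6016 decimal.
V_out = (−1.024) + 6016 × 0.00025 V = 0.48 V.
= 480.000 mV.

480.000 mV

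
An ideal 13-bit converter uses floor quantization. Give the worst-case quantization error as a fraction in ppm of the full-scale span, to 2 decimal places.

Truncating → worst-case error = 1 LSB = V_FS/2^13, so 1e+06/8192 = 122.07 ppm of full scale.

122.07 ppm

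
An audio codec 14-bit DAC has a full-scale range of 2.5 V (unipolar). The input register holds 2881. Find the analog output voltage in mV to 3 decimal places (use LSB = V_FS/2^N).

439.606 mV

LSB = 2.5 V / 2^14 = 152.59 µV.
V_out = 0 + 2881 × 0.000152588 V = 0.439606 V.
= 439.606 mV.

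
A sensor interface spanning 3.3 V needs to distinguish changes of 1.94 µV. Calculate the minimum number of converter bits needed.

Number of steps required ≥ 3.3 V / 1.94 µV = 1701030.93.
Need 2^N ≥ 1701030.93; 2^20 = 1048576, 2^21 = 2097152.
Minimum N = 21.

21 bits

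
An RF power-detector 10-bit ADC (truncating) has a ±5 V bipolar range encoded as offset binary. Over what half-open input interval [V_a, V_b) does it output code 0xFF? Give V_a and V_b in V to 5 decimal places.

[-2.50977 V, -2.50000 V)

LSB = 10/2^10 = 9.766 mV.
Code 0xFF = 255 decimal.
V_a = V_low + 255·LSB = -2.50977 V; V_b = V_low + 256·LSB = -2.5 V.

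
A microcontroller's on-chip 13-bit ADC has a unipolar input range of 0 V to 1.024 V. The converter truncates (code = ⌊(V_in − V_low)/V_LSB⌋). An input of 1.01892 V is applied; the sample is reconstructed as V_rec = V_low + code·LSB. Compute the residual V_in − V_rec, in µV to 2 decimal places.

Step size: 1.024 V ÷ 2^13 = 125.00 µV.
(V_in − V_low)/LSB = (1.01892 − 0)/0.000125 = 8151.3600 → code 8151 (floor).
Code 8151 maps back to 0 + 8151×0.000125 V = 1.018875 V.
Error = 1.01892 − 1.018875 = 4.5e-05 V = 45.00 µV.

45.00 µV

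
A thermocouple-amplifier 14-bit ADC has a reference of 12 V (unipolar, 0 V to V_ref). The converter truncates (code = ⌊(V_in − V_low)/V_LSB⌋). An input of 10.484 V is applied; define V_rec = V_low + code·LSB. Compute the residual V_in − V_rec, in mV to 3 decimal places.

0.113 mV

Step size: 12 V ÷ 2^14 = 0.732 mV.
(V_in − V_low)/LSB = (10.484 − 0)/0.000732422 = 14314.1547 → code 14314 (floor).
Code 14314 maps back to 0 + 14314×0.000732422 V = 10.483887 V.
Error = 10.484 − 10.483887 = 0.000113281 V = 0.113 mV.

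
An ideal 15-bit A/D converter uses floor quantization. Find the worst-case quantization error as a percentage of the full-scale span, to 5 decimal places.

0.00305 %

Truncating → worst-case error = 1 LSB = V_FS/2^15, so 100/32768 = 0.00305176 % of full scale.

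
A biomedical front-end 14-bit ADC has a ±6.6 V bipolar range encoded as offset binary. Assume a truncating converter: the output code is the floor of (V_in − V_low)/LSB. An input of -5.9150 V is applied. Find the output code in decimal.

Full-scale span = 13.2 V; LSB = 13.2/2^14 = 0.806 mV.
(V_in − V_low)/LSB = (-5.9150 − (−6.6)) / 0.000805664 = 850.230.
Floor → code 850.

code 850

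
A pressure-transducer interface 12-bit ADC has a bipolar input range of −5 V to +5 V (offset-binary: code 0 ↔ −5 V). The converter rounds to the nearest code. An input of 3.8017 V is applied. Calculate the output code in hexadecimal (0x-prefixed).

code 0xE15 (decimal 3605)

With 4096 levels over 10 V, one step is 2.441 mV.
(3.8017 − (−5)) / 0.00244141 = 3605.176 LSBs.
Round → code 3605.
In hexadecimal (0x-prefixed): 0xE15.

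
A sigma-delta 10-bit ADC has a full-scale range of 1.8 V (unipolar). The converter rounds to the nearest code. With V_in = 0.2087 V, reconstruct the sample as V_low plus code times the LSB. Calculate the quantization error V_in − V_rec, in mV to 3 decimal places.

-0.480 mV

LSB = 1.8/2^10 = 1.758 mV.
(0.2087 − 0)/0.00175781 = 118.7271; round gives code 119.
V_rec = 0 + 119·0.00175781 = 0.20917969 V.
Difference: -0.000479688 V → -0.480 mV.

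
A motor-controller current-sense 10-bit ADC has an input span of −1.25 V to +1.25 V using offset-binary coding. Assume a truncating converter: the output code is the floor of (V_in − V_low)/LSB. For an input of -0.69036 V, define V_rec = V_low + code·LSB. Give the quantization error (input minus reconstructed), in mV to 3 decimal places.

0.558 mV

Step size: 2.5 V ÷ 2^10 = 2.441 mV.
(-0.69036 − (−1.25))/0.00244141 = 229.2285; ⌊·⌋ gives code 229.
Code 229 maps back to (−1.25) + 229×0.00244141 V = -0.69091797 V.
Difference: 0.000557969 V → 0.558 mV.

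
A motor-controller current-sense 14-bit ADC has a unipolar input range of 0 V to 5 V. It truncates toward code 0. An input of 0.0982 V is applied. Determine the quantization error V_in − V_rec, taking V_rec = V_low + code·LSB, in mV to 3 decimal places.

0.239 mV

Step size: 5 V ÷ 2^14 = 305.18 µV.
(0.0982 − 0)/0.000305176 = 321.7818; ⌊·⌋ gives code 321.
V_rec = 0 + 321·0.000305176 = 0.097961426 V.
V_in − V_rec = 0.000238574 V = 0.239 mV.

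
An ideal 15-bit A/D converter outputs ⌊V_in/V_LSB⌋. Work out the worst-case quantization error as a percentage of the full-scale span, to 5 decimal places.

Truncating → worst-case error = 1 LSB = V_FS/2^15, so 100/32768 = 0.00305176 % of full scale.

0.00305 %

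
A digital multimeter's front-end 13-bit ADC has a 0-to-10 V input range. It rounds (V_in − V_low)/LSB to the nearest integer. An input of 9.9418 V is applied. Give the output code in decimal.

code 8144

Full-scale span = 10 V; LSB = 10/2^13 = 1.221 mV.
(9.9418 − 0) / 0.0012207 = 8144.323 LSBs.
round(8144.323) = 8144.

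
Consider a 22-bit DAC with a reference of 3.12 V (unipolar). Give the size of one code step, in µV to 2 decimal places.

0.74 µV

Full-scale span = 3.12 V.
LSB = 3.12 / 2^22 = 3.12 / 4194304 = 7.43866e-07 V = 0.74 µV.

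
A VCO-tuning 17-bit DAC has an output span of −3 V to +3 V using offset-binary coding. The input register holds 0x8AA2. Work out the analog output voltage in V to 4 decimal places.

-1.3754 V

LSB = 6 V / 2^17 = 45.78 µV.
Code 0x8AA2 = 35490 decimal.
V_out = (−3) + 35490 × 4.57764e-05 V = -1.3754 V.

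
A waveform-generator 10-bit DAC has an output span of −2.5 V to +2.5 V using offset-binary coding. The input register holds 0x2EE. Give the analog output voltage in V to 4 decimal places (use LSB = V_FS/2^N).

1.1621 V

LSB = 5 V / 2^10 = 4.883 mV.
Code 0x2EE = 750 decimal.
V_out = (−2.5) + 750 × 0.00488281 V = 1.16211 V.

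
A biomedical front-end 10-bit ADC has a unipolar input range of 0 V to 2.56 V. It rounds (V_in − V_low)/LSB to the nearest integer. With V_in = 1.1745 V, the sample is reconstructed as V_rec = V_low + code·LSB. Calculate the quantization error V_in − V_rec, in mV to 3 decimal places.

LSB = 2.56/2^10 = 2.500 mV.
Scaled input = 469.8000 LSBs, so code = 470.
V_rec = 0 + 470·0.0025 = 1.175 V.
Error = 1.1745 − 1.175 = -0.0005 V = -0.500 mV.

-0.500 mV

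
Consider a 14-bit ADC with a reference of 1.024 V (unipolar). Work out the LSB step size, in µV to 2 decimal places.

Full-scale span = 1.024 V.
LSB = 1.024 / 2^14 = 1.024 / 16384 = 6.25e-05 V = 62.50 µV.

62.50 µV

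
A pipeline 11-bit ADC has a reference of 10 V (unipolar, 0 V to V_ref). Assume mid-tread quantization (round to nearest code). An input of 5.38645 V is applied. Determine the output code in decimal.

code 1103

LSB = 10 V / 2048 = 4.883 mV.
Input sits at 1103.145 steps above V_low.
Round → code 1103.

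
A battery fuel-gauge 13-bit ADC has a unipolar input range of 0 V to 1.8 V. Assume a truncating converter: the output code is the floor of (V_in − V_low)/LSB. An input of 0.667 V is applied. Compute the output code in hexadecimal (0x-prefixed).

code 0xBDB (decimal 3035)

Full-scale span = 1.8 V; LSB = 1.8/2^13 = 219.73 µV.
(0.667 − 0) / 0.000219727 = 3035.591 LSBs.
Floor → code 3035.
In hexadecimal (0x-prefixed): 0xBDB.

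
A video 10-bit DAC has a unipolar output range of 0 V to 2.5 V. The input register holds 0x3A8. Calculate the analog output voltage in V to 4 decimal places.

2.2852 V

LSB = 2.5 V / 2^10 = 2.441 mV.
Code 0x3A8 = 936 decimal.
V_out = 0 + 936 × 0.00244141 V = 2.28516 V.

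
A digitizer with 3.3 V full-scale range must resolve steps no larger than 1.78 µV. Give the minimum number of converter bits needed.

Number of steps required ≥ 3.3 V / 1.78 µV = 1853932.58.
Need 2^N ≥ 1853932.58; 2^20 = 1048576, 2^21 = 2097152.
Minimum N = 21.

21 bits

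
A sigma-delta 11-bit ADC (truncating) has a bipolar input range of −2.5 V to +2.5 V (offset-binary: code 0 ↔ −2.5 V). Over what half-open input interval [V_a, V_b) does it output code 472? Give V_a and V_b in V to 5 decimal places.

[-1.34766 V, -1.34521 V)

LSB = 5/2^11 = 2.441 mV.
V_a = V_low + 472·LSB = -1.34766 V; V_b = V_low + 473·LSB = -1.34521 V.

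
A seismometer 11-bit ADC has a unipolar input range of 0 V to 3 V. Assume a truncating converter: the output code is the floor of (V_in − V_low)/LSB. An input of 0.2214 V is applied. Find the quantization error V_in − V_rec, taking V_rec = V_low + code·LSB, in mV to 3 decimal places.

0.209 mV

One LSB is 3 V / 2048 = 1.465 mV.
(V_in − V_low)/LSB = (0.2214 − 0)/0.00146484 = 151.1424 → code 151 (floor).
Reconstructed: 0.22119141 V.
Error = 0.2214 − 0.22119141 = 0.000208594 V = 0.209 mV.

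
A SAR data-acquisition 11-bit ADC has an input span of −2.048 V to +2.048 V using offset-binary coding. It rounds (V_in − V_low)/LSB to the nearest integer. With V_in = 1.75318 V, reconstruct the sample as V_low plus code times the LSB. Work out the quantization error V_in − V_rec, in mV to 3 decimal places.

LSB = 4.096/2^11 = 2.000 mV.
(1.75318 − (−2.048))/0.002 = 1900.5900; round gives code 1901.
Reconstructed: 1.754 V.
Error = 1.75318 − 1.754 = -0.00082 V = -0.820 mV.

-0.820 mV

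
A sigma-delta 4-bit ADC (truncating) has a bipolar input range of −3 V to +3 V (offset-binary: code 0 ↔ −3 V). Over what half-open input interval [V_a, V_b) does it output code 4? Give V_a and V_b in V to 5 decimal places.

LSB = 6/2^4 = 375.000 mV.
V_a = V_low + 4·LSB = -1.5 V; V_b = V_low + 5·LSB = -1.125 V.

[-1.50000 V, -1.12500 V)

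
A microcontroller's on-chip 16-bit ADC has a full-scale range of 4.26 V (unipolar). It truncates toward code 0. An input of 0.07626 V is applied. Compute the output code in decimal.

code 1173

With 65536 levels over 4.26 V, one step is 65.00 µV.
Input sits at 1173.187 steps above V_low.
Floor → code 1173.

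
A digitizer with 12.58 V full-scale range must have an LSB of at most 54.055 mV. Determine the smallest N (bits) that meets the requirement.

Number of steps required ≥ 12.58 V / 54.055 mV = 232.73.
Need 2^N ≥ 232.73; 2^7 = 128, 2^8 = 256.
Minimum N = 8.

8 bits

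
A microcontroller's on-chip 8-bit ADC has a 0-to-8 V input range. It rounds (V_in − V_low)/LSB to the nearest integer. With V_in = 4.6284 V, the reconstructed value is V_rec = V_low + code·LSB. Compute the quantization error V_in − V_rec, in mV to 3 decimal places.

3.400 mV

LSB = 8/2^8 = 31.250 mV.
Scaled input = 148.1088 LSBs, so code = 148.
Reconstructed: 4.625 V.
Error = 4.6284 − 4.625 = 0.0034 V = 3.400 mV.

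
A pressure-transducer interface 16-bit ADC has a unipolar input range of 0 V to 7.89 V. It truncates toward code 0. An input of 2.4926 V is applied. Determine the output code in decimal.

code 20704

With 65536 levels over 7.89 V, one step is 120.39 µV.
(2.4926 − 0) / 0.000120392 = 20704.060 LSBs.
Floor → code 20704.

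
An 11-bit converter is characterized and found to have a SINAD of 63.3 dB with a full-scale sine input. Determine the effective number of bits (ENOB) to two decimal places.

10.22 bits

ENOB = (SINAD − 1.76) / 6.02 = (63.3 − 1.76)/6.02 = 10.223.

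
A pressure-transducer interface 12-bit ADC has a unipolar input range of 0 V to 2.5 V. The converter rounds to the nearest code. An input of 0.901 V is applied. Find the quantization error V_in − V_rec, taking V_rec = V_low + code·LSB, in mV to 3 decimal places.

0.121 mV

LSB = 2.5/2^12 = 0.610 mV.
Scaled input = 1476.1984 LSBs, so code = 1476.
Code 1476 maps back to 0 + 1476×0.000610352 V = 0.90087891 V.
V_in − V_rec = 0.000121094 V = 0.121 mV.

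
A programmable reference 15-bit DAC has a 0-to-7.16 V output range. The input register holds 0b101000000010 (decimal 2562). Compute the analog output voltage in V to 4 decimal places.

LSB = 7.16 V / 2^15 = 218.51 µV.
Code 0b101000000010 = 2562 decimal.
V_out = 0 + 2562 × 0.000218506 V = 0.559812 V.

0.5598 V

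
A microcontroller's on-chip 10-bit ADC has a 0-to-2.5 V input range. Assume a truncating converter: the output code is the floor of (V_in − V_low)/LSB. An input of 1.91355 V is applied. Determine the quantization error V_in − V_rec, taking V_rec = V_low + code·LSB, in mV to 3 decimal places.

One LSB is 2.5 V / 1024 = 2.441 mV.
Scaled input = 783.7901 LSBs, so code = 783.
V_rec = 0 + 783·0.00244141 = 1.9116211 V.
V_in − V_rec = 0.00192891 V = 1.929 mV.

1.929 mV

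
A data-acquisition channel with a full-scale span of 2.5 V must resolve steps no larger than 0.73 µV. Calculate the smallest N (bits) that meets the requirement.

22 bits

Number of steps required ≥ 2.5 V / 0.73 µV = 3424657.53.
Need 2^N ≥ 3424657.53; 2^21 = 2097152, 2^22 = 4194304.
Minimum N = 22.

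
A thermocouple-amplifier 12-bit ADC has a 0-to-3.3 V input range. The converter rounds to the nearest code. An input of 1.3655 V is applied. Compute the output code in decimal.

With 4096 levels over 3.3 V, one step is 0.806 mV.
(1.3655 − 0) / 0.000805664 = 1694.875 LSBs.
round(1694.875) = 1695.

code 1695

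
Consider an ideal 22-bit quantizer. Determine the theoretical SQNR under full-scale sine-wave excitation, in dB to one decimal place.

SNR ≈ 6.02·N + 1.76 dB = 6.02·22 + 1.76 = 134.20 dB.

134.2 dB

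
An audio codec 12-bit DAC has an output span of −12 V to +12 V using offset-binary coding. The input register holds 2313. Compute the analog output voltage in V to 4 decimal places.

LSB = 24 V / 2^12 = 5.859 mV.
V_out = (−12) + 2313 × 0.00585938 V = 1.55273 V.

1.5527 V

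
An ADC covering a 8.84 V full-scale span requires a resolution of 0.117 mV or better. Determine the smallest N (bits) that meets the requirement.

Number of steps required ≥ 8.84 V / 0.117 mV = 75555.56.
Need 2^N ≥ 75555.56; 2^16 = 65536, 2^17 = 131072.
Minimum N = 17.

17 bits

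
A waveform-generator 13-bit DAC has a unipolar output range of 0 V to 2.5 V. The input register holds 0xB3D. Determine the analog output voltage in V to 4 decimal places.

LSB = 2.5 V / 2^13 = 305.18 µV.
Code 0xB3D = 2877 decimal.
V_out = 0 + 2877 × 0.000305176 V = 0.877991 V.

0.8780 V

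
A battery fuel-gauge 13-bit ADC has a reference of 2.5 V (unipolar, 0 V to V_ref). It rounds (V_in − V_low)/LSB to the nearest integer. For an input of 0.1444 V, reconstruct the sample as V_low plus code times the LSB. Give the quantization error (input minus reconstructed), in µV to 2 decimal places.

51.86 µV

One LSB is 2.5 V / 8192 = 305.18 µV.
Scaled input = 473.1699 LSBs, so code = 473.
V_rec = 0 + 473·0.000305176 = 0.14434814 V.
V_in − V_rec = 5.18555e-05 V = 51.86 µV.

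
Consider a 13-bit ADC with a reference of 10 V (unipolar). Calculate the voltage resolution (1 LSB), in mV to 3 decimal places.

1.221 mV

Full-scale span = 10 V.
LSB = 10 / 2^13 = 10 / 8192 = 0.0012207 V = 1.221 mV.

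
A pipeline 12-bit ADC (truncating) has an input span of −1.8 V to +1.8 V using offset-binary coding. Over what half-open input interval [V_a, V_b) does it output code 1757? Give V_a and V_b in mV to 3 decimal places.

[-255.762 mV, -254.883 mV)

LSB = 3.6/2^12 = 0.879 mV.
V_a = V_low + 1757·LSB = -0.255762 V; V_b = V_low + 1758·LSB = -0.254883 V.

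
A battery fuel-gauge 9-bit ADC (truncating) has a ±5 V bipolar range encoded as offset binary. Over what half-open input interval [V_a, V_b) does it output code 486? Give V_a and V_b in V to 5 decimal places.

LSB = 10/2^9 = 19.531 mV.
V_a = V_low + 486·LSB = 4.49219 V; V_b = V_low + 487·LSB = 4.51172 V.

[4.49219 V, 4.51172 V)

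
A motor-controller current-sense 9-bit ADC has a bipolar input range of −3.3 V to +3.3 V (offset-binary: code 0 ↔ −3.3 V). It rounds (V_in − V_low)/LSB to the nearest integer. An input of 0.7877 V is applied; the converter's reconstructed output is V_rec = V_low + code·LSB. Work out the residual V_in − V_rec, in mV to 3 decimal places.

1.372 mV

One LSB is 6.6 V / 512 = 12.891 mV.
(V_in − V_low)/LSB = (0.7877 − (−3.3))/0.0128906 = 317.1064 → code 317 (round).
V_rec = (−3.3) + 317·0.0128906 = 0.78632813 V.
V_in − V_rec = 0.00137188 V = 1.372 mV.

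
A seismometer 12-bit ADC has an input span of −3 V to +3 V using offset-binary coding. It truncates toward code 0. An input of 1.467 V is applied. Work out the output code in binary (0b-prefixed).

With 4096 levels over 6 V, one step is 1.465 mV.
(1.467 − (−3)) / 0.00146484 = 3049.472 LSBs.
Floor → code 3049.
In binary (0b-prefixed): 0b101111101001.

code 0b101111101001 (decimal 3049)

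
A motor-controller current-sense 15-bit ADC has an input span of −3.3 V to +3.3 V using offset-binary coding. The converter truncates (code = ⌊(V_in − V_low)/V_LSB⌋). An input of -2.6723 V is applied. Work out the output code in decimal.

code 3116

LSB = 6.6 V / 32768 = 201.42 µV.
(V_in − V_low)/LSB = (-2.6723 − (−3.3)) / 0.000201416 = 3116.435.
So the output code is 3116.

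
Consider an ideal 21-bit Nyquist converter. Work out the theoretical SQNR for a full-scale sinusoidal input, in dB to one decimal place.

128.2 dB

SNR ≈ 6.02·N + 1.76 dB = 6.02·21 + 1.76 = 128.18 dB.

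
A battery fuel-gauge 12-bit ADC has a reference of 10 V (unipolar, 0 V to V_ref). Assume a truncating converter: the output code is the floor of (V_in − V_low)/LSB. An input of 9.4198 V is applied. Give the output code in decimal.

LSB = 10 V / 4096 = 2.441 mV.
Input sits at 3858.350 steps above V_low.
Floor → code 3858.

code 3858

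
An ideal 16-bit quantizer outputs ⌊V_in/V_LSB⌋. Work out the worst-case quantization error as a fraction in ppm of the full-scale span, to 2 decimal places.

15.26 ppm

Truncating → worst-case error = 1 LSB = V_FS/2^16, so 1e+06/65536 = 15.2588 ppm of full scale.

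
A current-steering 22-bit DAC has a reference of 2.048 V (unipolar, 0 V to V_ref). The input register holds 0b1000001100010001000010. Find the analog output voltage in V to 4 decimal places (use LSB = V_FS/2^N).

1.0485 V

LSB = 2.048 V / 2^22 = 0.49 µV.
Code 0b1000001100010001000010 = 2147394 decimal.
V_out = 0 + 2147394 × 4.88281e-07 V = 1.04853 V.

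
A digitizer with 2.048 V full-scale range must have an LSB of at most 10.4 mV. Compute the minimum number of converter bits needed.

8 bits

Number of steps required ≥ 2.048 V / 10.4 mV = 196.92.
Need 2^N ≥ 196.92; 2^7 = 128, 2^8 = 256.
Minimum N = 8.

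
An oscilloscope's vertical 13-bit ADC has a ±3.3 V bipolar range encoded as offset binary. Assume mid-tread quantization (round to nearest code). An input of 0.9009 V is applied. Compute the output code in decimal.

code 5214

With 8192 levels over 6.6 V, one step is 0.806 mV.
(V_in − V_low)/LSB = (0.9009 − (−3.3)) / 0.000805664 = 5214.208.
round(5214.208) = 5214.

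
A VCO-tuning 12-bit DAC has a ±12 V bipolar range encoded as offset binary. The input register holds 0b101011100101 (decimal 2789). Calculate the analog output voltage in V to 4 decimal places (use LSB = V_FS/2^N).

LSB = 24 V / 2^12 = 5.859 mV.
Code 0b101011100101 = 2789 decimal.
V_out = (−12) + 2789 × 0.00585938 V = 4.3418 V.

4.3418 V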